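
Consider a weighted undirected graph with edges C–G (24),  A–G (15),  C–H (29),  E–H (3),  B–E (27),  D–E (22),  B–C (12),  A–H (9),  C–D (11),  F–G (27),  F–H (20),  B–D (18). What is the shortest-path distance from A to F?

29

Some routes from A to F:
A - G - F: 15 + 27 = 42
A - H - F: 9 + 20 = 29
A - G - C - H - F: 15 + 24 + 29 + 20 = 88
The minimum is 29.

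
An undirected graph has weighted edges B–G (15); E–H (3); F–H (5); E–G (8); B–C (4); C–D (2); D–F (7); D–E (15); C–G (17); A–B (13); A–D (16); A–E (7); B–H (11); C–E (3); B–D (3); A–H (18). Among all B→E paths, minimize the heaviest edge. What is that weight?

3

Comparing a few candidate routes:
B-C-E: max(4, 3) = 4
B-C-D-F-H-E: max(4, 2, 7, 5, 3) = 7
B-D-F-H-E: max(3, 7, 5, 3) = 7
B-D-C-E: max(3, 2, 3) = 3
The minimum achievable maximum is 3.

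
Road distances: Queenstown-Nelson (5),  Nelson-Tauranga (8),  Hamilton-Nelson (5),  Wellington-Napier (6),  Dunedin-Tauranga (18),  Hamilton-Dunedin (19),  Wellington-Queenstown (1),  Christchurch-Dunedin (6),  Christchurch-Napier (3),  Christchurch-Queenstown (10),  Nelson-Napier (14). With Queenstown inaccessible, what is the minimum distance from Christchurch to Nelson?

Paths from Christchurch to Nelson avoiding Queenstown:
Christchurch → Dunedin → Tauranga → Nelson: 6 + 18 + 8 = 32
Christchurch → Dunedin → Hamilton → Nelson: 6 + 19 + 5 = 30
Christchurch → Napier → Nelson: 3 + 14 = 17
Shortest: 17.

17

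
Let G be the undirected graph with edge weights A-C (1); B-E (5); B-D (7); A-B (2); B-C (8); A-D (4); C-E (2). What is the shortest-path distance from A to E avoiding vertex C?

Paths from A to E avoiding C:
A → B → E: 2 + 5 = 7
A → D → B → E: 4 + 7 + 5 = 16
Shortest: 7.

7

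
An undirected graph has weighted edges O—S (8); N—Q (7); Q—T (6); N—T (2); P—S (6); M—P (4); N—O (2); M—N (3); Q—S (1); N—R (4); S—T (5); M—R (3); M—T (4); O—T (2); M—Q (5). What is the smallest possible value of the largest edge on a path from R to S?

5

A few of the R→S routes:
R -> N -> M -> Q -> S: max(4, 3, 5, 1) = 5
R -> N -> O -> T -> S: max(4, 2, 2, 5) = 5
R -> N -> T -> S: max(4, 2, 5) = 5
R -> N -> M -> T -> S: max(4, 3, 4, 5) = 5
R -> N -> O -> T -> M -> Q -> S: max(4, 2, 2, 4, 5, 1) = 5
R -> N -> T -> M -> Q -> S: max(4, 2, 4, 5, 1) = 5
Smallest bottleneck: 5.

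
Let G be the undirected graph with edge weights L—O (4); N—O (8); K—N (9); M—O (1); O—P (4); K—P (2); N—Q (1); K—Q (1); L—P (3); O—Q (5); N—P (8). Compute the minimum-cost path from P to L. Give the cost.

Comparing a few candidate routes:
P-K-Q-O-L: 2 + 1 + 5 + 4 = 12
P-O-L: 4 + 4 = 8
P-K-Q-N-O-L: 2 + 1 + 1 + 8 + 4 = 16
P-L: 3
Shortest: 3.

3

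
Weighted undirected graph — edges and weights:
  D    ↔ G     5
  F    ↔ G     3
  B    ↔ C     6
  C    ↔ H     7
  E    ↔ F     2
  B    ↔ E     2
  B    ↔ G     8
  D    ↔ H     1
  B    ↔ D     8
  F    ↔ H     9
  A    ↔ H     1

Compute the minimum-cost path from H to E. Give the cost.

A few of the H→E routes:
H - F - E: 9 + 2 = 11
H - D - G - F - E: 1 + 5 + 3 + 2 = 11
H - D - B - E: 1 + 8 + 2 = 11
Best route has total 11.

11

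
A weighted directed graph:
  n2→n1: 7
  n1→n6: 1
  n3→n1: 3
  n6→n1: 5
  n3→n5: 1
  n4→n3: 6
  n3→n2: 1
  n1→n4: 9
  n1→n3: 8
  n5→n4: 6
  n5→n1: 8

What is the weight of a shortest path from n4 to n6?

Candidate routes:
n4 -> n3 -> n1 -> n6: 6 + 3 + 1 = 10
n4 -> n3 -> n5 -> n1 -> n6: 6 + 1 + 8 + 1 = 16
n4 -> n3 -> n2 -> n1 -> n6: 6 + 1 + 7 + 1 = 15
Shortest: 10.

10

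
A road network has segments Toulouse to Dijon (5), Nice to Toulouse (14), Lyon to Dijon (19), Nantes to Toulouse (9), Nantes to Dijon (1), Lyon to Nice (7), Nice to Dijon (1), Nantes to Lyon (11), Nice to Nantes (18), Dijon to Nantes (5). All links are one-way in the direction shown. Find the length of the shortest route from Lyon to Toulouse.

A few of the Lyon→Toulouse routes:
Lyon -> Dijon -> Nantes -> Toulouse: 19 + 5 + 9 = 33
Lyon -> Nice -> Dijon -> Nantes -> Toulouse: 7 + 1 + 5 + 9 = 22
Lyon -> Nice -> Toulouse: 7 + 14 = 21
The minimum is 21.

21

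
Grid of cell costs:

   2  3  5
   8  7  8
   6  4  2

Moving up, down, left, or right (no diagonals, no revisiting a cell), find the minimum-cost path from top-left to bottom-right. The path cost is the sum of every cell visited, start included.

18

Path (0,0) (0,1) (1,1) (2,1) (2,2): 2 + 3 + 7 + 4 + 2 = 18.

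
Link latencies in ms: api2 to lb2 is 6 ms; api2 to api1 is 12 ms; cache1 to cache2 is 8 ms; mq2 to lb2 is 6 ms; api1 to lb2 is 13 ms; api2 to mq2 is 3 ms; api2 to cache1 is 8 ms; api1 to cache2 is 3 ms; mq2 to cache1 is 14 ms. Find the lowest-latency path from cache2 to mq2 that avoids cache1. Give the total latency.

Routes from cache2 to mq2 avoiding cache1:
cache2 → api1 → api2 → mq2: 3 + 12 + 3 = 18
cache2 → api1 → lb2 → api2 → mq2: 3 + 13 + 6 + 3 = 25
cache2 → api1 → lb2 → mq2: 3 + 13 + 6 = 22
cache2 → api1 → api2 → lb2 → mq2: 3 + 12 + 6 + 6 = 27
Best route has total 18 ms.

18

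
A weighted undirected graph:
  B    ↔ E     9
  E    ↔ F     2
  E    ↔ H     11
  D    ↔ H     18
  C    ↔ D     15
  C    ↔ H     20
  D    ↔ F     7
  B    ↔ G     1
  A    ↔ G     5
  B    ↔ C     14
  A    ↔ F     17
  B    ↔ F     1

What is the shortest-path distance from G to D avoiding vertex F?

Routes from G to D avoiding F:
G-B-E-H-D: 1 + 9 + 11 + 18 = 39
G-B-C-D: 1 + 14 + 15 = 30
G-B-C-H-D: 1 + 14 + 20 + 18 = 53
G-B-E-H-C-D: 1 + 9 + 11 + 20 + 15 = 56
The minimum is 30.

30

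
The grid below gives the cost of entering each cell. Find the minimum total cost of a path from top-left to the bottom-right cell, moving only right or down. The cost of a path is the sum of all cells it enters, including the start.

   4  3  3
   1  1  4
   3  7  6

Cheapest: (0,0)→(1,0)→(1,1)→(1,2)→(2,2)
  4 + 1 + 1 + 4 + 6 = 16
(Top row then right column would cost 20.)

16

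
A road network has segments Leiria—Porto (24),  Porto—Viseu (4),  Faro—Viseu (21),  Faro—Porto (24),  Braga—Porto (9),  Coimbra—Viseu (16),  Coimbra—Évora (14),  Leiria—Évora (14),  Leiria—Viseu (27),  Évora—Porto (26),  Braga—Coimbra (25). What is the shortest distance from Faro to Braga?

Some routes from Faro to Braga:
Faro→Porto→Viseu→Coimbra→Braga: 24 + 4 + 16 + 25 = 69
Faro→Viseu→Coimbra→Braga: 21 + 16 + 25 = 62
Faro→Viseu→Porto→Braga: 21 + 4 + 9 = 34
Faro→Porto→Braga: 24 + 9 = 33
Faro→Viseu→Leiria→Porto→Braga: 21 + 27 + 24 + 9 = 81
Shortest: 33 mi.

33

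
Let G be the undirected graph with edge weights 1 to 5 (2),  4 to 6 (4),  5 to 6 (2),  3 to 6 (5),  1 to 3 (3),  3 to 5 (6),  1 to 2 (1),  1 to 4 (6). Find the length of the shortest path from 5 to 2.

Routes from 5 to 2:
5 → 3 → 1 → 2: 6 + 3 + 1 = 10
5 → 3 → 6 → 4 → 1 → 2: 6 + 5 + 4 + 6 + 1 = 22
5 → 1 → 2: 2 + 1 = 3
5 → 6 → 4 → 1 → 2: 2 + 4 + 6 + 1 = 13
5 → 6 → 3 → 1 → 2: 2 + 5 + 3 + 1 = 11
Best route has total 3.

3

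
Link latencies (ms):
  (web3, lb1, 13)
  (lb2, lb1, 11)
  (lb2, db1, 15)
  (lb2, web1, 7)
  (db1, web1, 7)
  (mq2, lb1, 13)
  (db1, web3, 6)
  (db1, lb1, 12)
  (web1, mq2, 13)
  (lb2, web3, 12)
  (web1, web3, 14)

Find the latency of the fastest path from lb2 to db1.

A few of the lb2→db1 routes:
lb2 → web3 → db1: 12 + 6 = 18
lb2 → db1: 15
lb2 → web1 → db1: 7 + 7 = 14
Best route has total 14 ms.

14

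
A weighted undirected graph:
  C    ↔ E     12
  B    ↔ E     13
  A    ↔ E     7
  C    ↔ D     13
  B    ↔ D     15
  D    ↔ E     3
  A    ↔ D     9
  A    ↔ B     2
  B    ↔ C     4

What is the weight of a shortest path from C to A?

Comparing a few candidate routes:
C → E → D → A: 12 + 3 + 9 = 24
C → D → E → A: 13 + 3 + 7 = 23
C → E → A: 12 + 7 = 19
C → B → A: 4 + 2 = 6
C → D → A: 13 + 9 = 22
Best route has total 6.

6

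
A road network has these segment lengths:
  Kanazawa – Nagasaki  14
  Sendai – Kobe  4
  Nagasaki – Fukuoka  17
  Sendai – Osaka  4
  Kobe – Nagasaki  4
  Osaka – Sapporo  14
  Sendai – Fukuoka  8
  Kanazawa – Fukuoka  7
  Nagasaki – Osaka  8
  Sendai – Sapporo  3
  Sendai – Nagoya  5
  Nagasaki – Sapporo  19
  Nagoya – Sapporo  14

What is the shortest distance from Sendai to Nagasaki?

A few of the Sendai→Nagasaki routes:
Sendai → Sapporo → Nagasaki: 3 + 19 = 22
Sendai → Sapporo → Osaka → Nagasaki: 3 + 14 + 8 = 25
Sendai → Kobe → Nagasaki: 4 + 4 = 8
Sendai → Fukuoka → Nagasaki: 8 + 17 = 25
Sendai → Fukuoka → Kanazawa → Nagasaki: 8 + 7 + 14 = 29
Sendai → Osaka → Nagasaki: 4 + 8 = 12
The minimum is 8.

8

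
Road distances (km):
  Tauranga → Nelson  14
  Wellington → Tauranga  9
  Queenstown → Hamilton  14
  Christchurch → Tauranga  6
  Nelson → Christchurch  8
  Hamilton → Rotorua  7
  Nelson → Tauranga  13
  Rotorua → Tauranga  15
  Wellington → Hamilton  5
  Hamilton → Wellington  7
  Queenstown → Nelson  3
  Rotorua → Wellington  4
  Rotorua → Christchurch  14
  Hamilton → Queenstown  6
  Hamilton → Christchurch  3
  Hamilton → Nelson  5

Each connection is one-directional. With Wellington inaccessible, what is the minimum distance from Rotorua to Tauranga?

Candidate routes:
Rotorua→Tauranga: 15
Rotorua→Christchurch→Tauranga: 14 + 6 = 20
Shortest: 15 km.

15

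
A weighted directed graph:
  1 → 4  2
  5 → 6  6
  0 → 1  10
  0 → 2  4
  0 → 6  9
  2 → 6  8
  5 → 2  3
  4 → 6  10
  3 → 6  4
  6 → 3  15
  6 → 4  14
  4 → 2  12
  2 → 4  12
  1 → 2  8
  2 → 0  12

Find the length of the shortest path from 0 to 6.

A few of the 0→6 routes:
0-2-6: 4 + 8 = 12
0-1-4-6: 10 + 2 + 10 = 22
0-1-2-6: 10 + 8 + 8 = 26
0-6: 9
Shortest: 9.

9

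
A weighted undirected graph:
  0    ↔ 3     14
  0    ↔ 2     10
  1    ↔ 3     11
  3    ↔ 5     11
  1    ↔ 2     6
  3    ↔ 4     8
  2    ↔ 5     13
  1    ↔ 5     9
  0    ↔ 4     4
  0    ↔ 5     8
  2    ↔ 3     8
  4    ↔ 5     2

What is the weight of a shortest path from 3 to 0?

Some routes from 3 to 0:
3→5→4→0: 11 + 2 + 4 = 17
3→4→0: 8 + 4 = 12
3→0: 14
The minimum is 12.

12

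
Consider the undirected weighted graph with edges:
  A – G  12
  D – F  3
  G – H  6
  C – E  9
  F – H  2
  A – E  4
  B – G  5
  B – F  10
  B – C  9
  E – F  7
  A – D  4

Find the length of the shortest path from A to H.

Some routes from A to H:
A - D - F - H: 4 + 3 + 2 = 9
A - D - F - B - G - H: 4 + 3 + 10 + 5 + 6 = 28
A - G - H: 12 + 6 = 18
A - E - F - H: 4 + 7 + 2 = 13
Best route has total 9.

9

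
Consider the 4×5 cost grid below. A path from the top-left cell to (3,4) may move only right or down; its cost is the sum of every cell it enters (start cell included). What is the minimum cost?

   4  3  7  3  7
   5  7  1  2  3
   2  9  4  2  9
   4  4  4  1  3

Path r0c0 → r0c1 → r0c2 → r1c2 → r1c3 → r2c3 → r3c3 → r3c4: 4 + 3 + 7 + 1 + 2 + 2 + 1 + 3 = 23.
(Top row then right column would cost 39.)

23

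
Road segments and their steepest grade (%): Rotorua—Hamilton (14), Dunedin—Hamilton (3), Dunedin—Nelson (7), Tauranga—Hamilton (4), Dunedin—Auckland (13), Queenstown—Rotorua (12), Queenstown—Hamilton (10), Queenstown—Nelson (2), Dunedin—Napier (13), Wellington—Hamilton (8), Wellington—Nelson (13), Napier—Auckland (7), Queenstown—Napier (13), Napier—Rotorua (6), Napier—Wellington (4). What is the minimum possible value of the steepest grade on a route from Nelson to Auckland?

Comparing a few candidate routes:
Nelson - Queenstown - Rotorua - Napier - Auckland: max(2, 12, 6, 7) = 12
Nelson - Queenstown - Hamilton - Wellington - Napier - Auckland: max(2, 10, 8, 4, 7) = 10
Nelson - Dunedin - Hamilton - Wellington - Napier - Auckland: max(7, 3, 8, 4, 7) = 8
Nelson - Dunedin - Hamilton - Queenstown - Rotorua - Napier - Auckland: max(7, 3, 10, 12, 6, 7) = 12
Smallest bottleneck: 8%.

8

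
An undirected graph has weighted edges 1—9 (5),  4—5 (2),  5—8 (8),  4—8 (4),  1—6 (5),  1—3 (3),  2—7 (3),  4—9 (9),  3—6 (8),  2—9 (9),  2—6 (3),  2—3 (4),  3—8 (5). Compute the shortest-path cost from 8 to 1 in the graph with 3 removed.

18

Paths from 8 to 1 avoiding 3:
8 -> 5 -> 4 -> 9 -> 1: 8 + 2 + 9 + 5 = 24
8 -> 4 -> 9 -> 2 -> 6 -> 1: 4 + 9 + 9 + 3 + 5 = 30
8 -> 4 -> 9 -> 1: 4 + 9 + 5 = 18
8 -> 5 -> 4 -> 9 -> 2 -> 6 -> 1: 8 + 2 + 9 + 9 + 3 + 5 = 36
Shortest: 18.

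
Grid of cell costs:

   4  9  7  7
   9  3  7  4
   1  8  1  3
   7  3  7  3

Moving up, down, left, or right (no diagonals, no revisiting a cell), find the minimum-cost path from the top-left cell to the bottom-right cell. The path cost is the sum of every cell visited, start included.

29

Best path: (0,0) → (1,0) → (2,0) → (2,1) → (2,2) → (2,3) → (3,3)
Cost: 4 + 9 + 1 + 8 + 1 + 3 + 3 = 29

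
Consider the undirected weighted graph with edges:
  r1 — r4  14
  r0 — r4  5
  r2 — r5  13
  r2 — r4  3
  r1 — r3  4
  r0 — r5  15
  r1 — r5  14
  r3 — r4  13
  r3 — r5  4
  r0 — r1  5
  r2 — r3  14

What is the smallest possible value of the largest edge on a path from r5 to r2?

5

Some routes from r5 to r2:
r5 -> r1 -> r0 -> r4 -> r3 -> r2: max(14, 5, 5, 13, 14) = 14
r5 -> r1 -> r4 -> r3 -> r2: max(14, 14, 13, 14) = 14
r5 -> r1 -> r0 -> r4 -> r2: max(14, 5, 5, 3) = 14
r5 -> r3 -> r4 -> r2: max(4, 13, 3) = 13
r5 -> r3 -> r1 -> r0 -> r4 -> r2: max(4, 4, 5, 5, 3) = 5
r5 -> r2: max(13) = 13
Smallest bottleneck: 5.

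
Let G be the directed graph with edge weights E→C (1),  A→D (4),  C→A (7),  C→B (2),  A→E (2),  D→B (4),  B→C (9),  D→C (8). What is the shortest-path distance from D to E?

17

Paths from D to E:
D-B-C-A-E: 4 + 9 + 7 + 2 = 22
D-C-A-E: 8 + 7 + 2 = 17
Shortest: 17.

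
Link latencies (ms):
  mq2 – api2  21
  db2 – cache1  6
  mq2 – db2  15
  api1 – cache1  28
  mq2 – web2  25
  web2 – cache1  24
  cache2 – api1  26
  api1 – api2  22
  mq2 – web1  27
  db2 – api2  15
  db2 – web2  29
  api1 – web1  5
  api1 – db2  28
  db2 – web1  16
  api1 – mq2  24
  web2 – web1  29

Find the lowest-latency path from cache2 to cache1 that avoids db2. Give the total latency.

Comparing a few candidate routes:
cache2-api1-web1-mq2-web2-cache1: 26 + 5 + 27 + 25 + 24 = 107
cache2-api1-mq2-web2-cache1: 26 + 24 + 25 + 24 = 99
cache2-api1-web1-web2-cache1: 26 + 5 + 29 + 24 = 84
cache2-api1-cache1: 26 + 28 = 54
Shortest: 54 ms.

54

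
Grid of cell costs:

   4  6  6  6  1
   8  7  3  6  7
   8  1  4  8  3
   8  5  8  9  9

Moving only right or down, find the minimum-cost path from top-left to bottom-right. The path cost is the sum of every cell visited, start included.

Cheapest: r0c0 r0c1 r0c2 r0c3 r0c4 r1c4 r2c4 r3c4
  4 + 6 + 6 + 6 + 1 + 7 + 3 + 9 = 42

42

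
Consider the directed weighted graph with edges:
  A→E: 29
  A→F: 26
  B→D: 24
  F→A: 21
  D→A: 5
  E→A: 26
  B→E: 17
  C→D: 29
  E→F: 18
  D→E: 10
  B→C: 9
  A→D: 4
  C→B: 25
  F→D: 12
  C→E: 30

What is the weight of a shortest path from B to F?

35

A few of the B→F routes:
B → C → D → E → F: 9 + 29 + 10 + 18 = 66
B → E → F: 17 + 18 = 35
B → D → A → F: 24 + 5 + 26 = 55
B → C → E → F: 9 + 30 + 18 = 57
B → D → E → F: 24 + 10 + 18 = 52
B → E → A → F: 17 + 26 + 26 = 69
The minimum is 35.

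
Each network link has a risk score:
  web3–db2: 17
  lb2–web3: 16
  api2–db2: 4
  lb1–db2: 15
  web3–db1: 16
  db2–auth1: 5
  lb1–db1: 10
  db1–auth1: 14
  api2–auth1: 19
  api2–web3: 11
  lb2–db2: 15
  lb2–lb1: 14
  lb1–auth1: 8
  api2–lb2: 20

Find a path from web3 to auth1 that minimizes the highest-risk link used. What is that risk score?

A few of the web3→auth1 routes:
web3-api2-db2-lb2-lb1-auth1: max(11, 4, 15, 14, 8) = 15
web3-api2-db2-auth1: max(11, 4, 5) = 11
web3-api2-db2-lb2-lb1-db1-auth1: max(11, 4, 15, 14, 10, 14) = 15
The minimum achievable maximum is 11.

11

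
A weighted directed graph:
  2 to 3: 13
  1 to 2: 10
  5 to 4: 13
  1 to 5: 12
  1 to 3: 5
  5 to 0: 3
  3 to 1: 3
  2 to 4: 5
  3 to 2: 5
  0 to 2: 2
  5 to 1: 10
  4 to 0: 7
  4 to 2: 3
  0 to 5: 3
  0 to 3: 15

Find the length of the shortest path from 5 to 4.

Comparing a few candidate routes:
5 → 1 → 3 → 2 → 4: 10 + 5 + 5 + 5 = 25
5 → 4: 13
5 → 0 → 2 → 4: 3 + 2 + 5 = 10
5 → 1 → 2 → 4: 10 + 10 + 5 = 25
Shortest: 10.

10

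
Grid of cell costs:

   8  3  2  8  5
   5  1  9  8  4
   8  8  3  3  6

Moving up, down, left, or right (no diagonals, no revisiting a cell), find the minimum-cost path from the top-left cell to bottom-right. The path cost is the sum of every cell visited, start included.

32

Path (0,0) → (0,1) → (1,1) → (2,1) → (2,2) → (2,3) → (2,4): 8 + 3 + 1 + 8 + 3 + 3 + 6 = 32.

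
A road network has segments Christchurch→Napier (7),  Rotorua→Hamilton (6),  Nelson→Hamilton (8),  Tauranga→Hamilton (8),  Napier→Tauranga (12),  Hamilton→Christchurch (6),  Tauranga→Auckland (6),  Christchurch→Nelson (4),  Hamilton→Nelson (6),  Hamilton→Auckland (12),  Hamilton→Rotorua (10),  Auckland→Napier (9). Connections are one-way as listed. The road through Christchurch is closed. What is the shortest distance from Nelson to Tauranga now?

Candidate routes:
Nelson -> Hamilton -> Auckland -> Napier -> Tauranga: 8 + 12 + 9 + 12 = 41
The minimum is 41 km.

41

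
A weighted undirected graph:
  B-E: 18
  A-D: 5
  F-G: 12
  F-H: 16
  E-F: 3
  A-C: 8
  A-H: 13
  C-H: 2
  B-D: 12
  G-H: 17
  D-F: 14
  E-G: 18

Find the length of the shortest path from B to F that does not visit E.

Some routes from B to F avoiding E:
B-D-A-C-H-F: 12 + 5 + 8 + 2 + 16 = 43
B-D-A-H-F: 12 + 5 + 13 + 16 = 46
B-D-F: 12 + 14 = 26
The minimum is 26.

26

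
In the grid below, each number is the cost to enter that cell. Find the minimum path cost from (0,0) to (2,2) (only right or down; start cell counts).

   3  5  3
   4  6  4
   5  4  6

21

Take (0,0) -> (0,1) -> (0,2) -> (1,2) -> (2,2) for a total of 3 + 5 + 3 + 4 + 6 = 21.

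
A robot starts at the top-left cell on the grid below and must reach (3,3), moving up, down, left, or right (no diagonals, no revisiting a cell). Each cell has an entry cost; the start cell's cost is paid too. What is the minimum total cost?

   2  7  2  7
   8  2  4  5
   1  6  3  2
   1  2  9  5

Best path: r0c0 -> r0c1 -> r0c2 -> r1c2 -> r2c2 -> r2c3 -> r3c3
Cost: 2 + 7 + 2 + 4 + 3 + 2 + 5 = 25

25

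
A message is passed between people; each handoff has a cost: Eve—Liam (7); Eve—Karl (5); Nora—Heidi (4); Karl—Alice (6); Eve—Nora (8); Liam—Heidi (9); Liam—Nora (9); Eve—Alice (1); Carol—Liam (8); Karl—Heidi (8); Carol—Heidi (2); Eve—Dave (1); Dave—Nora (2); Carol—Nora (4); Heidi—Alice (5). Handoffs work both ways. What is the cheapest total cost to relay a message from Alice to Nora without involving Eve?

Some routes from Alice to Nora avoiding Eve:
Alice -> Heidi -> Liam -> Nora: 5 + 9 + 9 = 23
Alice -> Heidi -> Nora: 5 + 4 = 9
Alice -> Karl -> Heidi -> Carol -> Nora: 6 + 8 + 2 + 4 = 20
Alice -> Karl -> Heidi -> Nora: 6 + 8 + 4 = 18
Alice -> Heidi -> Carol -> Nora: 5 + 2 + 4 = 11
The minimum is 9.

9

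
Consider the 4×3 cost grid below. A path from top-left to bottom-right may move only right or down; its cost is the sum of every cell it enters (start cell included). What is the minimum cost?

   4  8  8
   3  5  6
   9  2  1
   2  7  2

Cheapest: [0,0] [1,0] [1,1] [2,1] [2,2] [3,2]
  4 + 3 + 5 + 2 + 1 + 2 = 17

17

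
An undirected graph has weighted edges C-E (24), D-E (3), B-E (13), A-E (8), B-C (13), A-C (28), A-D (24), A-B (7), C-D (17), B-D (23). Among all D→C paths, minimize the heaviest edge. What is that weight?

13

A few of the D→C routes:
D-E-A-B-C: max(3, 8, 7, 13) = 13
D-B-C: max(23, 13) = 23
D-E-B-C: max(3, 13, 13) = 13
D-A-B-C: max(24, 7, 13) = 24
D-C: max(17) = 17
Smallest bottleneck: 13.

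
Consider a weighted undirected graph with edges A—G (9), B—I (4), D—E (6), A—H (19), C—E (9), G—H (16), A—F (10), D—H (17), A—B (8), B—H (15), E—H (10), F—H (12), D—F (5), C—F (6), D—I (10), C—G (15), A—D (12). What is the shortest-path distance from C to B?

Comparing a few candidate routes:
C -> G -> A -> B: 15 + 9 + 8 = 32
C -> F -> D -> I -> B: 6 + 5 + 10 + 4 = 25
C -> F -> A -> B: 6 + 10 + 8 = 24
C -> F -> H -> B: 6 + 12 + 15 = 33
C -> E -> D -> I -> B: 9 + 6 + 10 + 4 = 29
C -> F -> D -> A -> B: 6 + 5 + 12 + 8 = 31
Shortest: 24.

24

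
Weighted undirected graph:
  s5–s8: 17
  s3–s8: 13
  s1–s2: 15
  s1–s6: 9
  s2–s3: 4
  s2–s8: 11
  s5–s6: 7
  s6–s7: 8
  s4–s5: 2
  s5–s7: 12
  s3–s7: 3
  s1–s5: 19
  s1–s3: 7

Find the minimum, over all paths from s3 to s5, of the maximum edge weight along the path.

8

Checking several routes:
s3-s8-s2-s1-s6-s5: max(13, 11, 15, 9, 7) = 15
s3-s1-s6-s7-s5: max(7, 9, 8, 12) = 12
s3-s7-s5: max(3, 12) = 12
s3-s8-s2-s1-s6-s7-s5: max(13, 11, 15, 9, 8, 12) = 15
s3-s1-s6-s5: max(7, 9, 7) = 9
s3-s7-s6-s5: max(3, 8, 7) = 8
The minimum achievable maximum is 8.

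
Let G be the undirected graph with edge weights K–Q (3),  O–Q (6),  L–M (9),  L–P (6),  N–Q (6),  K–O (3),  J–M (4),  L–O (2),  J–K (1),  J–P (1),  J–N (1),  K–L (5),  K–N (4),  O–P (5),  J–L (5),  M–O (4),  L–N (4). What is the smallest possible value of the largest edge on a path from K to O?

3

A few of the K→O routes:
K - O: max(3) = 3
K - J - M - O: max(1, 4, 4) = 4
K - J - N - L - O: max(1, 1, 4, 2) = 4
Best route has worst link 3.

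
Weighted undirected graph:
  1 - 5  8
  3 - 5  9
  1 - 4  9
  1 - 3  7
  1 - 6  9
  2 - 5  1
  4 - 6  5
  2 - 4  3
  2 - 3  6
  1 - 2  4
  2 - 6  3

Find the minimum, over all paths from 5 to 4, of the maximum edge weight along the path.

3

Some routes from 5 to 4:
5 -> 1 -> 3 -> 2 -> 6 -> 4: max(8, 7, 6, 3, 5) = 8
5 -> 2 -> 6 -> 4: max(1, 3, 5) = 5
5 -> 1 -> 2 -> 4: max(8, 4, 3) = 8
5 -> 1 -> 2 -> 6 -> 4: max(8, 4, 3, 5) = 8
5 -> 2 -> 4: max(1, 3) = 3
Smallest bottleneck: 3.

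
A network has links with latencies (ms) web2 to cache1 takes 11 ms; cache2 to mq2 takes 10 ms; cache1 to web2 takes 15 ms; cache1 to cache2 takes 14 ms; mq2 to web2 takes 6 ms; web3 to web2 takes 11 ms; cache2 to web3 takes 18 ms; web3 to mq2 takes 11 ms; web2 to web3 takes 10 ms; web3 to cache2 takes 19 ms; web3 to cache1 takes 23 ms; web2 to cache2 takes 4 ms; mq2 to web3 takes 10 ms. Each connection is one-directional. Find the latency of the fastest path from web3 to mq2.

11

Comparing a few candidate routes:
web3 -> web2 -> cache1 -> cache2 -> mq2: 11 + 11 + 14 + 10 = 46
web3 -> cache2 -> mq2: 19 + 10 = 29
web3 -> mq2: 11
web3 -> cache1 -> cache2 -> mq2: 23 + 14 + 10 = 47
web3 -> web2 -> cache2 -> mq2: 11 + 4 + 10 = 25
Shortest: 11 ms.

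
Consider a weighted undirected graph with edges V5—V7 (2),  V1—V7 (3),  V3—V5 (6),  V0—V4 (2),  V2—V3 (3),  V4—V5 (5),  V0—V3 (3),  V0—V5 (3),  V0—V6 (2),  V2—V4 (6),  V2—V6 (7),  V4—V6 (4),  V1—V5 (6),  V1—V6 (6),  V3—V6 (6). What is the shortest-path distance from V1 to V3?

Comparing a few candidate routes:
V1 → V5 → V3: 6 + 6 = 12
V1 → V6 → V0 → V3: 6 + 2 + 3 = 11
V1 → V5 → V0 → V3: 6 + 3 + 3 = 12
V1 → V6 → V3: 6 + 6 = 12
V1 → V7 → V5 → V3: 3 + 2 + 6 = 11
V1 → V7 → V5 → V0 → V3: 3 + 2 + 3 + 3 = 11
Shortest: 11.

11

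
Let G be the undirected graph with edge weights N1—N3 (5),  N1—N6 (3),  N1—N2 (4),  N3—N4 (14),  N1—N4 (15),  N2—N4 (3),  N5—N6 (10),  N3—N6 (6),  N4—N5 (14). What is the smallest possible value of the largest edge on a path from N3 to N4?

Checking several routes:
N3 → N1 → N2 → N4: max(5, 4, 3) = 5
N3 → N4: max(14) = 14
N3 → N6 → N5 → N4: max(6, 10, 14) = 14
N3 → N6 → N1 → N2 → N4: max(6, 3, 4, 3) = 6
Best route has worst link 5.

5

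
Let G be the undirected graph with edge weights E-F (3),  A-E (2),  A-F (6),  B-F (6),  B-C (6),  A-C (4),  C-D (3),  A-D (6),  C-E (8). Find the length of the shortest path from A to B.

10

Checking several routes:
A-E-C-B: 2 + 8 + 6 = 16
A-D-C-B: 6 + 3 + 6 = 15
A-F-B: 6 + 6 = 12
A-E-F-B: 2 + 3 + 6 = 11
A-C-B: 4 + 6 = 10
Best route has total 10.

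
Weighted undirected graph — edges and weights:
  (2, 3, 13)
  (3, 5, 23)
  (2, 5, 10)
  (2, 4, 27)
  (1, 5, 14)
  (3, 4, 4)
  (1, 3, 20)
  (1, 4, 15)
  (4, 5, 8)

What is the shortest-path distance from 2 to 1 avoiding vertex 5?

32

Routes from 2 to 1 avoiding 5:
2-3-1: 13 + 20 = 33
2-4-1: 27 + 15 = 42
2-4-3-1: 27 + 4 + 20 = 51
2-3-4-1: 13 + 4 + 15 = 32
The minimum is 32.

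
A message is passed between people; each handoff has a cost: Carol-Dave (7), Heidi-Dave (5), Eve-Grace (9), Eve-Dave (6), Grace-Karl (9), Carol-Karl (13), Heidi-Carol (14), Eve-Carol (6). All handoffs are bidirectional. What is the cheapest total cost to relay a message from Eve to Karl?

18

Routes from Eve to Karl:
Eve → Dave → Heidi → Carol → Karl: 6 + 5 + 14 + 13 = 38
Eve → Grace → Karl: 9 + 9 = 18
Eve → Carol → Karl: 6 + 13 = 19
Eve → Dave → Carol → Karl: 6 + 7 + 13 = 26
Best route has total 18.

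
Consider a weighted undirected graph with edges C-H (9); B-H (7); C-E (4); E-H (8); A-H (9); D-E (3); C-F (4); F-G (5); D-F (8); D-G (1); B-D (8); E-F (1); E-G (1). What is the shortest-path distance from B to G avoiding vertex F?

Paths from B to G avoiding F:
B-H-C-E-G: 7 + 9 + 4 + 1 = 21
B-H-E-D-G: 7 + 8 + 3 + 1 = 19
B-H-C-E-D-G: 7 + 9 + 4 + 3 + 1 = 24
B-H-E-G: 7 + 8 + 1 = 16
B-D-E-G: 8 + 3 + 1 = 12
B-D-G: 8 + 1 = 9
Best route has total 9.

9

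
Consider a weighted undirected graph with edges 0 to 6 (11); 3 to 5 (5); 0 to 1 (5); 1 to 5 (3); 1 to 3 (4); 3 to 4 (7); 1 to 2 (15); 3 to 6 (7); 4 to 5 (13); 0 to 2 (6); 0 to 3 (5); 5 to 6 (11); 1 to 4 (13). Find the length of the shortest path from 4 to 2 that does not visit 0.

Checking several routes:
4 - 1 - 2: 13 + 15 = 28
4 - 3 - 1 - 2: 7 + 4 + 15 = 26
4 - 3 - 5 - 1 - 2: 7 + 5 + 3 + 15 = 30
4 - 5 - 1 - 2: 13 + 3 + 15 = 31
The minimum is 26.

26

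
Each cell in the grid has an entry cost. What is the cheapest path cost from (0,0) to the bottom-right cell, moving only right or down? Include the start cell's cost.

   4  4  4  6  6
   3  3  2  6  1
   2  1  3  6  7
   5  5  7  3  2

Path [0,0]→[1,0]→[2,0]→[2,1]→[2,2]→[2,3]→[3,3]→[3,4]: 4 + 3 + 2 + 1 + 3 + 6 + 3 + 2 = 24.
(Top row then right column would cost 34.)

24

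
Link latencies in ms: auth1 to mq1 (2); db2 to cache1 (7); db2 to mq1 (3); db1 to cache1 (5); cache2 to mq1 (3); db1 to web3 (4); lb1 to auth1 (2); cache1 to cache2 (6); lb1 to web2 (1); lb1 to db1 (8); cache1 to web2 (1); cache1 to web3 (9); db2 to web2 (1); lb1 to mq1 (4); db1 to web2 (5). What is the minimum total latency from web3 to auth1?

Comparing a few candidate routes:
web3 → db1 → web2 → lb1 → auth1: 4 + 5 + 1 + 2 = 12
web3 → cache1 → web2 → lb1 → auth1: 9 + 1 + 1 + 2 = 13
web3 → db1 → cache1 → web2 → lb1 → auth1: 4 + 5 + 1 + 1 + 2 = 13
Best route has total 12 ms.

12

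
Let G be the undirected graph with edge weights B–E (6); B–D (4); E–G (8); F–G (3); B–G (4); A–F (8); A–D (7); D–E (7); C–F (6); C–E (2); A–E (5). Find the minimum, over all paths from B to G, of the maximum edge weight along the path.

Comparing a few candidate routes:
B - E - D - A - F - G: max(6, 7, 7, 8, 3) = 8
B - G: max(4) = 4
B - D - E - C - F - G: max(4, 7, 2, 6, 3) = 7
B - E - A - F - G: max(6, 5, 8, 3) = 8
B - D - A - E - C - F - G: max(4, 7, 5, 2, 6, 3) = 7
B - E - C - F - G: max(6, 2, 6, 3) = 6
Smallest bottleneck: 4.

4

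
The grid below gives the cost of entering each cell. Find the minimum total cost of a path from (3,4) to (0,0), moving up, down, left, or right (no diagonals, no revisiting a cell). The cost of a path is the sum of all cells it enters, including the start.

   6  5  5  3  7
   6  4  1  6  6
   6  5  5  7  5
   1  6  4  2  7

Cheapest: (3,4) → (3,3) → (3,2) → (2,2) → (1,2) → (1,1) → (0,1) → (0,0)
  7 + 2 + 4 + 5 + 1 + 4 + 5 + 6 = 34

34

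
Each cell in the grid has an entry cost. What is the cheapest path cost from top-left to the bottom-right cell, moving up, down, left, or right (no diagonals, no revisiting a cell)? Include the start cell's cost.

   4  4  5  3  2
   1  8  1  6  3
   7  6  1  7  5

26

Path [0,0] -> [0,1] -> [0,2] -> [0,3] -> [0,4] -> [1,4] -> [2,4]: 4 + 4 + 5 + 3 + 2 + 3 + 5 = 26.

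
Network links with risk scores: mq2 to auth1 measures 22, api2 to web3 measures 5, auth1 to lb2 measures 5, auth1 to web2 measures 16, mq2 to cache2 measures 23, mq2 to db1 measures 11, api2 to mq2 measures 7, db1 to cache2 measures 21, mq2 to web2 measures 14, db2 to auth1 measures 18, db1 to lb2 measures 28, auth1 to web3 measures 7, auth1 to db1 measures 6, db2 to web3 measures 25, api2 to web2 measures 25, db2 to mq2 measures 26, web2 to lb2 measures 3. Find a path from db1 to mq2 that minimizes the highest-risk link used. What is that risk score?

7

A few of the db1→mq2 routes:
db1-auth1-web3-api2-mq2: max(6, 7, 5, 7) = 7
db1-mq2: max(11) = 11
db1-auth1-lb2-web2-mq2: max(6, 5, 3, 14) = 14
The minimum achievable maximum is 7.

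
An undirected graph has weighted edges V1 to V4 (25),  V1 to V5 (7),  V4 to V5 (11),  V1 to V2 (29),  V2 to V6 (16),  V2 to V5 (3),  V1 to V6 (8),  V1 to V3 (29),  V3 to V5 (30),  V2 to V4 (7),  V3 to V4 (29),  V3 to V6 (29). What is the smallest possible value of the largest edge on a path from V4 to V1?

7

A few of the V4→V1 routes:
V4 → V5 → V2 → V6 → V1: max(11, 3, 16, 8) = 16
V4 → V2 → V6 → V1: max(7, 16, 8) = 16
V4 → V2 → V5 → V1: max(7, 3, 7) = 7
V4 → V5 → V1: max(11, 7) = 11
V4 → V1: max(25) = 25
V4 → V3 → V6 → V2 → V5 → V1: max(29, 29, 16, 3, 7) = 29
Smallest bottleneck: 7.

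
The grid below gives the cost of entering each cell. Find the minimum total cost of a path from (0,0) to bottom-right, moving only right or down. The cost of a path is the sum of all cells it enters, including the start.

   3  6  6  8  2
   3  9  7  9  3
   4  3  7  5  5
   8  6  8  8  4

34

Take r0c0 → r1c0 → r2c0 → r2c1 → r2c2 → r2c3 → r2c4 → r3c4 for a total of 3 + 3 + 4 + 3 + 7 + 5 + 5 + 4 = 34.
(Top row then right column would cost 37.)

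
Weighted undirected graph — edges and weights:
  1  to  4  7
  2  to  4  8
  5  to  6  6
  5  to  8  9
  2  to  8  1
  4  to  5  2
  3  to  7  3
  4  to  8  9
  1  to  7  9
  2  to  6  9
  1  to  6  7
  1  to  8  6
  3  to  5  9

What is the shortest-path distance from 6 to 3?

15

A few of the 6→3 routes:
6 - 1 - 7 - 3: 7 + 9 + 3 = 19
6 - 5 - 4 - 1 - 7 - 3: 6 + 2 + 7 + 9 + 3 = 27
6 - 5 - 3: 6 + 9 = 15
6 - 2 - 8 - 1 - 7 - 3: 9 + 1 + 6 + 9 + 3 = 28
6 - 1 - 4 - 5 - 3: 7 + 7 + 2 + 9 = 25
The minimum is 15.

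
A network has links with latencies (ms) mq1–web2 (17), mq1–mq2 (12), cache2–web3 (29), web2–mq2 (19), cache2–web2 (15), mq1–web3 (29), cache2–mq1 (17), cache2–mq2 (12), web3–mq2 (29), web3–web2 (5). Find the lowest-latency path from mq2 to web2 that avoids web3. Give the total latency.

Candidate routes:
mq2→web2: 19
mq2→cache2→mq1→web2: 12 + 17 + 17 = 46
mq2→mq1→web2: 12 + 17 = 29
mq2→mq1→cache2→web2: 12 + 17 + 15 = 44
mq2→cache2→web2: 12 + 15 = 27
The minimum is 19 ms.

19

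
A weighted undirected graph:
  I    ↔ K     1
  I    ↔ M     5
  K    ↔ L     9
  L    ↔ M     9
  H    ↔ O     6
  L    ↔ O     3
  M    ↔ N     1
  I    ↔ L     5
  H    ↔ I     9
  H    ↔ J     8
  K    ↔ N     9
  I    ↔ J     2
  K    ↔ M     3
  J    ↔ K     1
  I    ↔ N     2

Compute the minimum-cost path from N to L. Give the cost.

A few of the N→L routes:
N→M→L: 1 + 9 = 10
N→M→K→I→L: 1 + 3 + 1 + 5 = 10
N→I→L: 2 + 5 = 7
Shortest: 7.

7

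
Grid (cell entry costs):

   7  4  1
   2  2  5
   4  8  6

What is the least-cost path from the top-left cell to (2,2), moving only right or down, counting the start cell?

Take r0c0→r1c0→r1c1→r1c2→r2c2 for a total of 7 + 2 + 2 + 5 + 6 = 22.
For comparison, the top-then-right route costs 23.

22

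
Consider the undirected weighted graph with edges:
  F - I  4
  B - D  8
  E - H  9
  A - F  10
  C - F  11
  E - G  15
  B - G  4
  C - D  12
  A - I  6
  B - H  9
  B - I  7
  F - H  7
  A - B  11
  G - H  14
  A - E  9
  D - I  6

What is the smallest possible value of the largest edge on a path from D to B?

7

Comparing a few candidate routes:
D - B: max(8) = 8
D - I - A - E - H - B: max(6, 6, 9, 9, 9) = 9
D - I - B: max(6, 7) = 7
D - I - F - H - B: max(6, 4, 7, 9) = 9
Smallest bottleneck: 7.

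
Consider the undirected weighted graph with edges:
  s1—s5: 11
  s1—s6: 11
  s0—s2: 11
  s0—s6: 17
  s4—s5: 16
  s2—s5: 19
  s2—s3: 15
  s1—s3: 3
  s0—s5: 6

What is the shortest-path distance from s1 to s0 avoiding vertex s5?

28

Paths from s1 to s0 avoiding s5:
s1-s3-s2-s0: 3 + 15 + 11 = 29
s1-s6-s0: 11 + 17 = 28
Best route has total 28.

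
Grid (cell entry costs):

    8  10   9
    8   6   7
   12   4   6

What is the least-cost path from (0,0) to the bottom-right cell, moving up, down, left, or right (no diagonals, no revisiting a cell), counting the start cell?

32

Take (0,0) (1,0) (1,1) (2,1) (2,2) for a total of 8 + 8 + 6 + 4 + 6 = 32.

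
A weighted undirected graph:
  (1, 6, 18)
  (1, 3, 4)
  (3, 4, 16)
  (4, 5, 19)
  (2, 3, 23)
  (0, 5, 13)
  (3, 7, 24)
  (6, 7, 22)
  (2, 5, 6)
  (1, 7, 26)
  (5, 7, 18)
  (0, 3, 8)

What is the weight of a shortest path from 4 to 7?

Some routes from 4 to 7:
4-3-1-6-7: 16 + 4 + 18 + 22 = 60
4-5-7: 19 + 18 = 37
4-3-7: 16 + 24 = 40
4-3-2-5-7: 16 + 23 + 6 + 18 = 63
4-3-0-5-7: 16 + 8 + 13 + 18 = 55
4-3-1-7: 16 + 4 + 26 = 46
The minimum is 37.

37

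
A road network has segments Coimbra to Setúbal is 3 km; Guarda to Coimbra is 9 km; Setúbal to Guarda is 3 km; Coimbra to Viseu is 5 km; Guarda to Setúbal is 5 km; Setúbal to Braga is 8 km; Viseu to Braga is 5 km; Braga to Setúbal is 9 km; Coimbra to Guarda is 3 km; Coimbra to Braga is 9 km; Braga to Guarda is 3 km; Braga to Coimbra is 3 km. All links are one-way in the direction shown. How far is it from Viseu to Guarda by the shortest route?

Paths from Viseu to Guarda:
Viseu -> Braga -> Setúbal -> Guarda: 5 + 9 + 3 = 17
Viseu -> Braga -> Guarda: 5 + 3 = 8
Viseu -> Braga -> Coimbra -> Guarda: 5 + 3 + 3 = 11
Viseu -> Braga -> Coimbra -> Setúbal -> Guarda: 5 + 3 + 3 + 3 = 14
The minimum is 8 km.

8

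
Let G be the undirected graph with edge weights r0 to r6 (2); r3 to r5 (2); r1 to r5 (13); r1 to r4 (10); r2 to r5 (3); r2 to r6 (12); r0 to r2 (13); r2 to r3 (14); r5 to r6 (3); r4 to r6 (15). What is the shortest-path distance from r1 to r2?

16

A few of the r1→r2 routes:
r1 -> r5 -> r6 -> r2: 13 + 3 + 12 = 28
r1 -> r4 -> r6 -> r2: 10 + 15 + 12 = 37
r1 -> r5 -> r2: 13 + 3 = 16
r1 -> r5 -> r3 -> r2: 13 + 2 + 14 = 29
r1 -> r4 -> r6 -> r5 -> r2: 10 + 15 + 3 + 3 = 31
r1 -> r5 -> r6 -> r0 -> r2: 13 + 3 + 2 + 13 = 31
Best route has total 16.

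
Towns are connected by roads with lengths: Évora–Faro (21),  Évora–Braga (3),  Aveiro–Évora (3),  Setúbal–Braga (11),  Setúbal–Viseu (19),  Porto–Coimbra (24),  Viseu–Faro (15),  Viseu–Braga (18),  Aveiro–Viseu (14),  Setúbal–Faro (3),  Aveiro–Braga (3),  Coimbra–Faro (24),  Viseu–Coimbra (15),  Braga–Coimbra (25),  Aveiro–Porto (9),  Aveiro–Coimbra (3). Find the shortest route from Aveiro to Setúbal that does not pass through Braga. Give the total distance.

Comparing a few candidate routes:
Aveiro → Coimbra → Faro → Setúbal: 3 + 24 + 3 = 30
Aveiro → Évora → Faro → Setúbal: 3 + 21 + 3 = 27
Aveiro → Viseu → Faro → Setúbal: 14 + 15 + 3 = 32
Aveiro → Viseu → Setúbal: 14 + 19 = 33
Aveiro → Coimbra → Viseu → Faro → Setúbal: 3 + 15 + 15 + 3 = 36
Shortest: 27.

27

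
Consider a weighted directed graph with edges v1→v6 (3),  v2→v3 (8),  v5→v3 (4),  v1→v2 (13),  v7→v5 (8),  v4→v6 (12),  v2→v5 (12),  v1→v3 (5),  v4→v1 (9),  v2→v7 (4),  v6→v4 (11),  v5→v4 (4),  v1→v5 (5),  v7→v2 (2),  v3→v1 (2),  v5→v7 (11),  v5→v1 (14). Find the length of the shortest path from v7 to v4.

12

Some routes from v7 to v4:
v7 -> v2 -> v3 -> v1 -> v6 -> v4: 2 + 8 + 2 + 3 + 11 = 26
v7 -> v2 -> v3 -> v1 -> v5 -> v4: 2 + 8 + 2 + 5 + 4 = 21
v7 -> v2 -> v5 -> v3 -> v1 -> v6 -> v4: 2 + 12 + 4 + 2 + 3 + 11 = 34
v7 -> v5 -> v3 -> v1 -> v6 -> v4: 8 + 4 + 2 + 3 + 11 = 28
v7 -> v2 -> v5 -> v4: 2 + 12 + 4 = 18
v7 -> v5 -> v4: 8 + 4 = 12
Shortest: 12.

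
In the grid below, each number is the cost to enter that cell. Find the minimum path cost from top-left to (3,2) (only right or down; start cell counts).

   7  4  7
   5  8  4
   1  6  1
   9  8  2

22

Path r0c0 → r1c0 → r2c0 → r2c1 → r2c2 → r3c2: 7 + 5 + 1 + 6 + 1 + 2 = 22.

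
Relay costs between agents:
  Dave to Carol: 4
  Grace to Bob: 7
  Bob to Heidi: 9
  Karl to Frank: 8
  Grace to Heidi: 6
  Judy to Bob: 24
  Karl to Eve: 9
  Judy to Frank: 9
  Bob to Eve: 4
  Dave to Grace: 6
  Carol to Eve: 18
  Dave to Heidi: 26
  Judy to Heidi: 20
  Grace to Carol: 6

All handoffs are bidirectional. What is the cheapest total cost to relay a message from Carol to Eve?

17

Some routes from Carol to Eve:
Carol-Grace-Heidi-Bob-Eve: 6 + 6 + 9 + 4 = 25
Carol-Dave-Grace-Bob-Eve: 4 + 6 + 7 + 4 = 21
Carol-Dave-Heidi-Bob-Eve: 4 + 26 + 9 + 4 = 43
Carol-Grace-Bob-Eve: 6 + 7 + 4 = 17
Carol-Dave-Grace-Heidi-Bob-Eve: 4 + 6 + 6 + 9 + 4 = 29
Carol-Eve: 18
Shortest: 17.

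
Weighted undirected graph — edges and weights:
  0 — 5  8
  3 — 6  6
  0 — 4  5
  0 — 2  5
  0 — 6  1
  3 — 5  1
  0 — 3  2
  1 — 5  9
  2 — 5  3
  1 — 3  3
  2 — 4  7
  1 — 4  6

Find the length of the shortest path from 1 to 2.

Some routes from 1 to 2:
1 → 5 → 2: 9 + 3 = 12
1 → 3 → 6 → 0 → 2: 3 + 6 + 1 + 5 = 15
1 → 3 → 0 → 2: 3 + 2 + 5 = 10
1 → 3 → 5 → 2: 3 + 1 + 3 = 7
1 → 4 → 0 → 2: 6 + 5 + 5 = 16
1 → 4 → 2: 6 + 7 = 13
Shortest: 7.

7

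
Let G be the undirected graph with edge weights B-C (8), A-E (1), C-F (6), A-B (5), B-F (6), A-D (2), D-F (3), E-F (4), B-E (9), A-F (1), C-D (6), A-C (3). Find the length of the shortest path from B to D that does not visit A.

Some routes from B to D avoiding A:
B→E→F→D: 9 + 4 + 3 = 16
B→C→D: 8 + 6 = 14
B→F→D: 6 + 3 = 9
Shortest: 9.

9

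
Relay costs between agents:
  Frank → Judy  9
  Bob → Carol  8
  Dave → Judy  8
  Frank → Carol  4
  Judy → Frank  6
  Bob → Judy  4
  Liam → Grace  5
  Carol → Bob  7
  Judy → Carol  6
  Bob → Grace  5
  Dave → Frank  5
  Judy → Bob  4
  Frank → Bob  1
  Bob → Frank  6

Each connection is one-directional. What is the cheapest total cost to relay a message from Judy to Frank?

Routes from Judy to Frank:
Judy→Carol→Bob→Frank: 6 + 7 + 6 = 19
Judy→Frank: 6
Judy→Bob→Frank: 4 + 6 = 10
Shortest: 6.

6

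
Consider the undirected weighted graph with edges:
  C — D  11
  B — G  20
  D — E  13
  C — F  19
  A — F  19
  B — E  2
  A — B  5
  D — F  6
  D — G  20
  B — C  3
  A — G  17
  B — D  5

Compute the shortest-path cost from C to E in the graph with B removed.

24

Paths from C to E avoiding B:
C→F→A→G→D→E: 19 + 19 + 17 + 20 + 13 = 88
C→D→E: 11 + 13 = 24
C→F→D→E: 19 + 6 + 13 = 38
The minimum is 24.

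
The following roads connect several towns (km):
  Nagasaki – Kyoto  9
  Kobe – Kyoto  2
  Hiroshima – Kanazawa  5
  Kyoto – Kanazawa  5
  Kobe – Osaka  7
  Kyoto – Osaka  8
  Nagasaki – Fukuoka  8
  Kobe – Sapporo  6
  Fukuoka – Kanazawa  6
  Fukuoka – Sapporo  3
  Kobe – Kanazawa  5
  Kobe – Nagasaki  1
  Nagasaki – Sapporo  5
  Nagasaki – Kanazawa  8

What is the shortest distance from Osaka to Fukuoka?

Some routes from Osaka to Fukuoka:
Osaka → Kyoto → Kobe → Nagasaki → Fukuoka: 8 + 2 + 1 + 8 = 19
Osaka → Kobe → Nagasaki → Fukuoka: 7 + 1 + 8 = 16
Osaka → Kobe → Kanazawa → Fukuoka: 7 + 5 + 6 = 18
Osaka → Kobe → Sapporo → Fukuoka: 7 + 6 + 3 = 16
Osaka → Kobe → Nagasaki → Sapporo → Fukuoka: 7 + 1 + 5 + 3 = 16
Osaka → Kyoto → Kobe → Nagasaki → Sapporo → Fukuoka: 8 + 2 + 1 + 5 + 3 = 19
The minimum is 16 km.

16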